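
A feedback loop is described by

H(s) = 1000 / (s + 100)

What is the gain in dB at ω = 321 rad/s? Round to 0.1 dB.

9.5 dB

Substitute s = j321:
Numerator: 1000 = 1000 + j0
Denominator: (j321) + 100 = 100 + j321
|N| = √(1000² + 0²) ≈ 1000, ∠N ≈ 0.00°
|D| = √(100² + 321²) ≈ 336.22, ∠D ≈ 72.70°
|H| = 1000 / 336.22 ≈ 2.9742
Gain = 20 log₁₀(2.9742) ≈ 9.47 dB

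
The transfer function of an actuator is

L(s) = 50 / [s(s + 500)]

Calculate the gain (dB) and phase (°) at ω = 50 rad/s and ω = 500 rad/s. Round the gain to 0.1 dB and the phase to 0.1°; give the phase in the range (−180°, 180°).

ω = 50: -54.0 dB, -95.7°; ω = 500: -77.0 dB, -135.0°

At s = jω = j50:
pole (s+500): 500 + j50 → |·| = √(500²+50²) = √252500 ≈ 502.49, ∠ = arctan(50/500) ≈ 5.71°
pole at origin: |s| = 50, ∠ = 90.00° (in denominator)
|L| = 50 / 25124 ≈ 0.0019901
Gain = 20 log₁₀(0.0019901) ≈ -54.02 dB
∠L = 0.00° − 95.71° = -95.71°

At s = jω = j500:
pole (s+500): 500 + j500 → |·| = √(500²+500²) = √500000 ≈ 707.11, ∠ = arctan(500/500) ≈ 45.00°
pole at origin: |s| = 500, ∠ = 90.00° (in denominator)
|L| = 50 / 3.5356e+05 ≈ 0.00014142
Gain = 20 log₁₀(0.00014142) ≈ -76.99 dB
∠L = 0.00° − 135.00° = -135.00°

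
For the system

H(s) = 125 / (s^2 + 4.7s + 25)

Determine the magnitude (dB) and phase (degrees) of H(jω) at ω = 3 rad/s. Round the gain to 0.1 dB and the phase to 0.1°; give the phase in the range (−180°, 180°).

15.4 dB, -41.4°

At s = jω = j3:
quadratic: (j3)² + 4.7·j3 + 25 = 16 + j14.1 → |·| ≈ 21.326, ∠ ≈ 41.39°
|H| = 125 / 21.326 ≈ 5.8614
Gain = 20 log₁₀(5.8614) ≈ 15.36 dB
∠H = 0.00° − 41.39° = -41.39°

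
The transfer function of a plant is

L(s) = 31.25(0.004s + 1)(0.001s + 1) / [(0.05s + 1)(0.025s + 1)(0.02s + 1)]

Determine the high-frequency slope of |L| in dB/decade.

Each pole contributes −20 dB/decade at high frequency; each zero contributes +20 dB/decade.
Net: 2 zero(s) − 3 pole(s) → -20 dB/decade.

-20 dB/decade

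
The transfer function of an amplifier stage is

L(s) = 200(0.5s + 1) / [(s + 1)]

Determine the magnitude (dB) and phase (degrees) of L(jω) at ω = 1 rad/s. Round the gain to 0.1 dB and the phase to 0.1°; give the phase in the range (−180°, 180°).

44.0 dB, -18.4°

At ω = 1 rad/s:
zero (1 + j1·0.5) = 1 + j0.5 → |·| ≈ 1.118, ∠ ≈ 26.57°
pole (1 + j1·1) = 1 + j1 → |·| ≈ 1.4142, ∠ ≈ 45.00°
|L| = 200 · 1.118 / (1.4142) ≈ 158.11
Gain = 20 log₁₀(158.11) ≈ 43.98 dB
∠L = (26.57°) − (45.00°) = -18.43°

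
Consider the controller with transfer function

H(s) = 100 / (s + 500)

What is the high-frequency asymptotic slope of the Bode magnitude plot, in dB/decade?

Each pole contributes −20 dB/decade at high frequency; each zero contributes +20 dB/decade.
Net: 0 zero(s) − 1 pole(s) → -20 dB/decade.

-20 dB/decade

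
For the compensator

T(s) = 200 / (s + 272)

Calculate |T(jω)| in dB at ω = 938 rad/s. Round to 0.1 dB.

-13.8 dB

Substitute s = j938:
Numerator: 200 = 200 + j0
Denominator: (j938) + 272 = 272 + j938
|N| = √(200² + 0²) ≈ 200, ∠N ≈ 0.00°
|D| = √(272² + 938²) ≈ 976.64, ∠D ≈ 73.83°
|T| = 200 / 976.64 ≈ 0.20478
Gain = 20 log₁₀(0.20478) ≈ -13.77 dB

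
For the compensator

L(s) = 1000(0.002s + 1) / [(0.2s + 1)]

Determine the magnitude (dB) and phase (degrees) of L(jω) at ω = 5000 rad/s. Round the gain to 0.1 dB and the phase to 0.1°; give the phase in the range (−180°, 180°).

20.0 dB, -5.7°

At ω = 5000 rad/s:
zero (1 + j5000·0.002) = 1 + j10 → |·| ≈ 10.05, ∠ ≈ 84.29°
pole (1 + j5000·0.2) = 1 + j1000 → |·| ≈ 1000, ∠ ≈ 89.94°
|L| = 1000 · 10.05 / (1000) ≈ 10.05
Gain = 20 log₁₀(10.05) ≈ 20.04 dB
∠L = (84.29°) − (89.94°) = -5.65°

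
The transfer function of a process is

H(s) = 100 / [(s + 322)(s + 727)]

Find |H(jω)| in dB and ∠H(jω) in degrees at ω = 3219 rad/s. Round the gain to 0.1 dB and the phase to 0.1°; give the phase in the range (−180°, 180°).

At s = jω = j3219:
pole (s+322): 322 + j3219 → |·| = √(322²+3219²) = √10465645 ≈ 3235.1, ∠ = arctan(3219/322) ≈ 84.29°
pole (s+727): 727 + j3219 → |·| = √(727²+3219²) = √10890490 ≈ 3300.1, ∠ = arctan(3219/727) ≈ 77.27°
|H| = 100 / 1.0676e+07 ≈ 9.3668e-06
Gain = 20 log₁₀(9.3668e-06) ≈ -100.57 dB
∠H = 0.00° − 161.56° = -161.56°

-100.6 dB, -161.6°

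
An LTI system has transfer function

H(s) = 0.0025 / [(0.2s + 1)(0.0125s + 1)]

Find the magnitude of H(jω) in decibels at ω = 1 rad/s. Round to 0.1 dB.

At ω = 1 rad/s:
pole (1 + j1·0.2) = 1 + j0.2 → |·| ≈ 1.0198, ∠ ≈ 11.31°
pole (1 + j1·0.0125) = 1 + j0.0125 → |·| ≈ 1.0001, ∠ ≈ 0.72°
|H| = 0.0025 · 1 / (1.0198 · 1.0001) ≈ 0.0024512
Gain = 20 log₁₀(0.0024512) ≈ -52.21 dB

-52.2 dB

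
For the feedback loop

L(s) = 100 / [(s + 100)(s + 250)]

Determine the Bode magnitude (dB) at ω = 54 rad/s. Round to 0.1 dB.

-49.3 dB

At s = jω = j54:
pole (s+100): 100 + j54 → |·| = √(100²+54²) = √12916 ≈ 113.65, ∠ = arctan(54/100) ≈ 28.37°
pole (s+250): 250 + j54 → |·| = √(250²+54²) = √65416 ≈ 255.77, ∠ = arctan(54/250) ≈ 12.19°
|L| = 100 / 29068 ≈ 0.0034402
Gain = 20 log₁₀(0.0034402) ≈ -49.27 dB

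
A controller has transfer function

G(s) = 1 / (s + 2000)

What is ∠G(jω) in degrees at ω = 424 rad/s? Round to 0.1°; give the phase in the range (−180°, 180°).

Substitute s = j424:
Numerator: 1 = 1 + j0
Denominator: (j424) + 2000 = 2000 + j424
|N| = √(1² + 0²) ≈ 1, ∠N ≈ 0.00°
|D| = √(2000² + 424²) ≈ 2044.5, ∠D ≈ 11.97°
∠G = 0.00° − 11.97° = -11.97°

-12.0°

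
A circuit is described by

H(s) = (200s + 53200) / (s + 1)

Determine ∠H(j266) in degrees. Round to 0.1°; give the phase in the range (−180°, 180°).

-44.8°

Substitute s = j266:
Numerator: 200(j266) + 53200 = 53200 + j53200
Denominator: (j266) + 1 = 1 + j266
|N| = √(53200² + 53200²) ≈ 75236, ∠N ≈ 45.00°
|D| = √(1² + 266²) ≈ 266, ∠D ≈ 89.78°
∠H = 45.00° − 89.78° = -44.78°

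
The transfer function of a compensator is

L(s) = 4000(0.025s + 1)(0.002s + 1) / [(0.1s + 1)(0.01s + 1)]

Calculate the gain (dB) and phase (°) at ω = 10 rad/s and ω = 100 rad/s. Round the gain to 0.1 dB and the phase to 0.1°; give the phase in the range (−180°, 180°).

ω = 10: 69.3 dB, -35.5°; ω = 100: 57.8 dB, -49.8°

At ω = 10 rad/s:
zero (1 + j10·0.025) = 1 + j0.25 → |·| ≈ 1.0308, ∠ ≈ 14.04°
zero (1 + j10·0.002) = 1 + j0.02 → |·| ≈ 1.0002, ∠ ≈ 1.15°
pole (1 + j10·0.1) = 1 + j1 → |·| ≈ 1.4142, ∠ ≈ 45.00°
pole (1 + j10·0.01) = 1 + j0.1 → |·| ≈ 1.005, ∠ ≈ 5.71°
|L| = 4000 · 1.0308 · 1.0002 / (1.4142 · 1.005) ≈ 2901.6
Gain = 20 log₁₀(2901.6) ≈ 69.25 dB
∠L = (14.04° + 1.15°) − (45.00° + 5.71°) = -35.52°

At ω = 100 rad/s:
zero (1 + j100·0.025) = 1 + j2.5 → |·| ≈ 2.6926, ∠ ≈ 68.20°
zero (1 + j100·0.002) = 1 + j0.2 → |·| ≈ 1.0198, ∠ ≈ 11.31°
pole (1 + j100·0.1) = 1 + j10 → |·| ≈ 10.05, ∠ ≈ 84.29°
pole (1 + j100·0.01) = 1 + j1 → |·| ≈ 1.4142, ∠ ≈ 45.00°
|L| = 4000 · 2.6926 · 1.0198 / (10.05 · 1.4142) ≈ 772.81
Gain = 20 log₁₀(772.81) ≈ 57.76 dB
∠L = (68.20° + 11.31°) − (84.29° + 45.00°) = -49.78°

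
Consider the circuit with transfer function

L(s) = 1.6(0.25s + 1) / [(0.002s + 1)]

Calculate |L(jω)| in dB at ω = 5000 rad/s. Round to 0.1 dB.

At ω = 5000 rad/s:
zero (1 + j5000·0.25) = 1 + j1250 → |·| ≈ 1250, ∠ ≈ 89.95°
pole (1 + j5000·0.002) = 1 + j10 → |·| ≈ 10.05, ∠ ≈ 84.29°
|L| = 1.6 · 1250 / (10.05) ≈ 199
Gain = 20 log₁₀(199) ≈ 45.98 dB

46.0 dB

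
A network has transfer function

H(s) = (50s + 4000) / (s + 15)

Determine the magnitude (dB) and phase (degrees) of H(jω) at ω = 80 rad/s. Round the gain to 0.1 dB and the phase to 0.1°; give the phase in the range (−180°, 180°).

Substitute s = j80:
Numerator: 50(j80) + 4000 = 4000 + j4000
Denominator: (j80) + 15 = 15 + j80
|N| = √(4000² + 4000²) ≈ 5656.9, ∠N ≈ 45.00°
|D| = √(15² + 80²) ≈ 81.394, ∠D ≈ 79.38°
|H| = 5656.9 / 81.394 ≈ 69.5
Gain = 20 log₁₀(69.5) ≈ 36.84 dB
∠H = 45.00° − 79.38° = -34.38°

36.8 dB, -34.4°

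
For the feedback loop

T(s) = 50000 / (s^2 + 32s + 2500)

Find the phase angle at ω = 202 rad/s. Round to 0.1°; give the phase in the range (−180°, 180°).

-170.4°

At s = jω = j202:
quadratic: (j202)² + 32·j202 + 2500 = -38304 + j6464 → |·| ≈ 38846, ∠ ≈ 170.42°
∠T = 0.00° − 170.42° = -170.42°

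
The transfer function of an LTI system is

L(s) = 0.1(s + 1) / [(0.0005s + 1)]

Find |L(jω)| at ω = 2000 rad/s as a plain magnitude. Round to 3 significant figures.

At ω = 2000 rad/s:
zero (1 + j2000·1) = 1 + j2000 → |·| ≈ 2000, ∠ ≈ 89.97°
pole (1 + j2000·0.0005) = 1 + j1 → |·| ≈ 1.4142, ∠ ≈ 45.00°
|L| = 0.1 · 2000 / (1.4142) ≈ 141.42

141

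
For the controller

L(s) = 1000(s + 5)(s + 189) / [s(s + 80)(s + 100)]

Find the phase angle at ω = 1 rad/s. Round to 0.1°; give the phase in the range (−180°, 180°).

-79.7°

At s = jω = j1:
zero (s+5): 5 + j1 → |·| = √(5²+1²) = √26 ≈ 5.099, ∠ = arctan(1/5) ≈ 11.31°
zero (s+189): 189 + j1 → |·| = √(189²+1²) = √35722 ≈ 189, ∠ = arctan(1/189) ≈ 0.30°
pole (s+80): 80 + j1 → |·| = √(80²+1²) = √6401 ≈ 80.006, ∠ = arctan(1/80) ≈ 0.72°
pole (s+100): 100 + j1 → |·| = √(100²+1²) = √10001 ≈ 100, ∠ = arctan(1/100) ≈ 0.57°
pole at origin: |s| = 1, ∠ = 90.00° (in denominator)
∠L = 11.61° − 91.29° = -79.68°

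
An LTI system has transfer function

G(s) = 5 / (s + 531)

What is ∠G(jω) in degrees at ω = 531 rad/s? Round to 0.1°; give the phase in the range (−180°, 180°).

-45.0°

Substitute s = j531:
Numerator: 5 = 5 + j0
Denominator: (j531) + 531 = 531 + j531
|N| = √(5² + 0²) ≈ 5, ∠N ≈ 0.00°
|D| = √(531² + 531²) ≈ 750.95, ∠D ≈ 45.00°
∠G = 0.00° − 45.00° = -45.00°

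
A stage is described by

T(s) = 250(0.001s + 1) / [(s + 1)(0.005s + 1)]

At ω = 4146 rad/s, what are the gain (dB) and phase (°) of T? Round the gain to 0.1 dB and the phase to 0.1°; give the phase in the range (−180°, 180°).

-38.1 dB, -100.8°

At ω = 4146 rad/s:
zero (1 + j4146·0.001) = 1 + j4.146 → |·| ≈ 4.2649, ∠ ≈ 76.44°
pole (1 + j4146·1) = 1 + j4146 → |·| ≈ 4146, ∠ ≈ 89.99°
pole (1 + j4146·0.005) = 1 + j20.73 → |·| ≈ 20.754, ∠ ≈ 87.24°
|T| = 250 · 4.2649 / (4146 · 20.754) ≈ 0.012391
Gain = 20 log₁₀(0.012391) ≈ -38.14 dB
∠T = (76.44°) − (89.99° + 87.24°) = -100.79°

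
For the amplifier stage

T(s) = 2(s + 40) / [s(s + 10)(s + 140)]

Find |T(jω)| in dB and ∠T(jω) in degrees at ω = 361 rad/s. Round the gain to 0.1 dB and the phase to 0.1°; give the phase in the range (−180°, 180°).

At s = jω = j361:
zero (s+40): 40 + j361 → |·| = √(40²+361²) = √131921 ≈ 363.21, ∠ = arctan(361/40) ≈ 83.68°
pole (s+10): 10 + j361 → |·| = √(10²+361²) = √130421 ≈ 361.14, ∠ = arctan(361/10) ≈ 88.41°
pole (s+140): 140 + j361 → |·| = √(140²+361²) = √149921 ≈ 387.2, ∠ = arctan(361/140) ≈ 68.80°
pole at origin: |s| = 361, ∠ = 90.00° (in denominator)
|T| = 2 · 363.21 / 5.048e+07 ≈ 1.439e-05
Gain = 20 log₁₀(1.439e-05) ≈ -96.84 dB
∠T = 83.68° − 247.21° = -163.53°

-96.8 dB, -163.5°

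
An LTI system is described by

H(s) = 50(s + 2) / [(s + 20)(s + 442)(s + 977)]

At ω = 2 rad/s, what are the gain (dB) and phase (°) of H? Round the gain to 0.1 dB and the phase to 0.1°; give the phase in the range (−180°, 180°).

At s = jω = j2:
zero (s+2): 2 + j2 → |·| = √(2²+2²) = √8 ≈ 2.8284, ∠ = arctan(2/2) ≈ 45.00°
pole (s+20): 20 + j2 → |·| = √(20²+2²) = √404 ≈ 20.1, ∠ = arctan(2/20) ≈ 5.71°
pole (s+442): 442 + j2 → |·| = √(442²+2²) = √195368 ≈ 442, ∠ = arctan(2/442) ≈ 0.26°
pole (s+977): 977 + j2 → |·| = √(977²+2²) = √954533 ≈ 977, ∠ = arctan(2/977) ≈ 0.12°
|H| = 50 · 2.8284 / 8.6799e+06 ≈ 1.6293e-05
Gain = 20 log₁₀(1.6293e-05) ≈ -95.76 dB
∠H = 45.00° − 6.09° = 38.91°

-95.8 dB, 38.9°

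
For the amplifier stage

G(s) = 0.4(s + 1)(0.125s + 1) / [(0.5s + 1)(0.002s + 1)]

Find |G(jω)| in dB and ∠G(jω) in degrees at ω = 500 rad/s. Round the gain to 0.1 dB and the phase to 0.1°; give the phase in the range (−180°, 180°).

At ω = 500 rad/s:
zero (1 + j500·1) = 1 + j500 → |·| ≈ 500, ∠ ≈ 89.89°
zero (1 + j500·0.125) = 1 + j62.5 → |·| ≈ 62.508, ∠ ≈ 89.08°
pole (1 + j500·0.5) = 1 + j250 → |·| ≈ 250, ∠ ≈ 89.77°
pole (1 + j500·0.002) = 1 + j1 → |·| ≈ 1.4142, ∠ ≈ 45.00°
|G| = 0.4 · 500 · 62.508 / (250 · 1.4142) ≈ 35.36
Gain = 20 log₁₀(35.36) ≈ 30.97 dB
∠G = (89.89° + 89.08°) − (89.77° + 45.00°) = 44.20°

31.0 dB, 44.2°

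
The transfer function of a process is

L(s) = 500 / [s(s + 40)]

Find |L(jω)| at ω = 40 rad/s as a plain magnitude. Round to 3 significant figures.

At s = jω = j40:
pole (s+40): 40 + j40 → |·| = √(40²+40²) = √3200 ≈ 56.569, ∠ = arctan(40/40) ≈ 45.00°
pole at origin: |s| = 40, ∠ = 90.00° (in denominator)
|L| = 500 / 2262.8 ≈ 0.22097

0.221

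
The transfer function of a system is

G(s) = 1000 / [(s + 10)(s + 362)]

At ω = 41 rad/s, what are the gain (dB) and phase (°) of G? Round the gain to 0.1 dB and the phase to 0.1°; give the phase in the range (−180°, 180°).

-23.7 dB, -82.8°

At s = jω = j41:
pole (s+10): 10 + j41 → |·| = √(10²+41²) = √1781 ≈ 42.202, ∠ = arctan(41/10) ≈ 76.29°
pole (s+362): 362 + j41 → |·| = √(362²+41²) = √132725 ≈ 364.31, ∠ = arctan(41/362) ≈ 6.46°
|G| = 1000 / 15375 ≈ 0.065041
Gain = 20 log₁₀(0.065041) ≈ -23.74 dB
∠G = 0.00° − 82.75° = -82.75°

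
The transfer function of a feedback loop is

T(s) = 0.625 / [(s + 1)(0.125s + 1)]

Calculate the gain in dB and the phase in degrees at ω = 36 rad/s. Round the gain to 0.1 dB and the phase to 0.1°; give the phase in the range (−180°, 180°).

At ω = 36 rad/s:
pole (1 + j36·1) = 1 + j36 → |·| ≈ 36.014, ∠ ≈ 88.41°
pole (1 + j36·0.125) = 1 + j4.5 → |·| ≈ 4.6098, ∠ ≈ 77.47°
|T| = 0.625 · 1 / (36.014 · 4.6098) ≈ 0.0037647
Gain = 20 log₁₀(0.0037647) ≈ -48.49 dB
∠T = (0°) − (88.41° + 77.47°) = -165.88°

-48.5 dB, -165.9°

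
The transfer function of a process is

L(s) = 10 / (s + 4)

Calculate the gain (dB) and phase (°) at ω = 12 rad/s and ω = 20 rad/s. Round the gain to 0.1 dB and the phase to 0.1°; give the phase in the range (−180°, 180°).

ω = 12: -2.0 dB, -71.6°; ω = 20: -6.2 dB, -78.7°

Substitute s = j12:
Numerator: 10 = 10 + j0
Denominator: (j12) + 4 = 4 + j12
|N| = √(10² + 0²) ≈ 10, ∠N ≈ 0.00°
|D| = √(4² + 12²) ≈ 12.649, ∠D ≈ 71.57°
|L| = 10 / 12.649 ≈ 0.79058
Gain = 20 log₁₀(0.79058) ≈ -2.04 dB
∠L = 0.00° − 71.57° = -71.57°

Substitute s = j20:
Numerator: 10 = 10 + j0
Denominator: (j20) + 4 = 4 + j20
|N| = √(10² + 0²) ≈ 10, ∠N ≈ 0.00°
|D| = √(4² + 20²) ≈ 20.396, ∠D ≈ 78.69°
|L| = 10 / 20.396 ≈ 0.49029
Gain = 20 log₁₀(0.49029) ≈ -6.19 dB
∠L = 0.00° − 78.69° = -78.69°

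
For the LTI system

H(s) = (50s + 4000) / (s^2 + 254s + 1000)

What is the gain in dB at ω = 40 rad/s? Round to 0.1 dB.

-7.1 dB

Substitute s = j40:
Numerator: 50(j40) + 4000 = 4000 + j2000
Denominator: (j40)^2 + 254(j40) + 1000 = -600 + j10160
|N| = √(4000² + 2000²) ≈ 4472.1, ∠N ≈ 26.57°
|D| = √(600² + 10160²) ≈ 10178, ∠D ≈ 93.38°
|H| = 4472.1 / 10178 ≈ 0.43939
Gain = 20 log₁₀(0.43939) ≈ -7.14 dB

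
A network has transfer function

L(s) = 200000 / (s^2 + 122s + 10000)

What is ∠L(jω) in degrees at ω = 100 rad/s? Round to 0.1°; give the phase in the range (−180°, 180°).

-90.0°

At s = jω = j100:
quadratic: (j100)² + 122·j100 + 10000 = 0 + j12200 → |·| ≈ 12200, ∠ ≈ 90.00°
∠L = 0.00° − 90.00° = -90.00°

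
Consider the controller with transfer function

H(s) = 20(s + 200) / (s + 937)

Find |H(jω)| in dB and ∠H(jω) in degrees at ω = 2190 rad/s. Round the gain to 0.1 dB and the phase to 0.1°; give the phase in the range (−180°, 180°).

At s = jω = j2190:
zero (s+200): 200 + j2190 → |·| = √(200²+2190²) = √4836100 ≈ 2199.1, ∠ = arctan(2190/200) ≈ 84.78°
pole (s+937): 937 + j2190 → |·| = √(937²+2190²) = √5674069 ≈ 2382, ∠ = arctan(2190/937) ≈ 66.84°
|H| = 20 · 2199.1 / 2382 ≈ 18.464
Gain = 20 log₁₀(18.464) ≈ 25.33 dB
∠H = 84.78° − 66.84° = 17.94°

25.3 dB, 17.9°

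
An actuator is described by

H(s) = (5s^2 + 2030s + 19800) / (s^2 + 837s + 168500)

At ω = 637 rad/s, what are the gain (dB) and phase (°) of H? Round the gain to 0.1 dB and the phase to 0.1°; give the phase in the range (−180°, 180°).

12.2 dB, 33.2°

Substitute s = j637:
Numerator: 5(j637)^2 + 2030(j637) + 19800 = -2009045 + j1293110
Denominator: (j637)^2 + 837(j637) + 168500 = -237269 + j533169
|N| = √(2009045² + 1293110²) ≈ 2.3892e+06, ∠N ≈ 147.23°
|D| = √(237269² + 533169²) ≈ 5.8358e+05, ∠D ≈ 113.99°
|H| = 2.3892e+06 / 5.8358e+05 ≈ 4.094
Gain = 20 log₁₀(4.094) ≈ 12.24 dB
∠H = 147.23° − 113.99° = 33.24°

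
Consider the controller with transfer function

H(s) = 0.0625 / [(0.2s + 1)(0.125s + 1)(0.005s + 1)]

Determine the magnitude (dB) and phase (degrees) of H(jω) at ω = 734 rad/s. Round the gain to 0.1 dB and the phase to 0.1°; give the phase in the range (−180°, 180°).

-118.3 dB, 106.3°

At ω = 734 rad/s:
pole (1 + j734·0.2) = 1 + j146.8 → |·| ≈ 146.8, ∠ ≈ 89.61°
pole (1 + j734·0.125) = 1 + j91.75 → |·| ≈ 91.755, ∠ ≈ 89.38°
pole (1 + j734·0.005) = 1 + j3.67 → |·| ≈ 3.8038, ∠ ≈ 74.76°
|H| = 0.0625 · 1 / (146.8 · 91.755 · 3.8038) ≈ 1.2199e-06
Gain = 20 log₁₀(1.2199e-06) ≈ -118.27 dB
∠H = (0°) − (89.61° + 89.38° + 74.76°) = -253.75° ≡ 106.25° (principal value)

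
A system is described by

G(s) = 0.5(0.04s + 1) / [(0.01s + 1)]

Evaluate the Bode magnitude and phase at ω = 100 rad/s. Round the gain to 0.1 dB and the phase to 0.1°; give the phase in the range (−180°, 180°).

At ω = 100 rad/s:
zero (1 + j100·0.04) = 1 + j4 → |·| ≈ 4.1231, ∠ ≈ 75.96°
pole (1 + j100·0.01) = 1 + j1 → |·| ≈ 1.4142, ∠ ≈ 45.00°
|G| = 0.5 · 4.1231 / (1.4142) ≈ 1.4577
Gain = 20 log₁₀(1.4577) ≈ 3.27 dB
∠G = (75.96°) − (45.00°) = 30.96°

3.3 dB, 31.0°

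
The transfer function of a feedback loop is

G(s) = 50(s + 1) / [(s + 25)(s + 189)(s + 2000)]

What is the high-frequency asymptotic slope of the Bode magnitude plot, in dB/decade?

-40 dB/decade

Each pole contributes −20 dB/decade at high frequency; each zero contributes +20 dB/decade.
Net: 1 zero(s) − 3 pole(s) → -40 dB/decade.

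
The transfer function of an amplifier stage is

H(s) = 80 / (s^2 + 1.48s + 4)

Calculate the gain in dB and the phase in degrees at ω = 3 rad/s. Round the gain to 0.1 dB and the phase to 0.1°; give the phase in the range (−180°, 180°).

21.6 dB, -138.4°

At s = jω = j3:
quadratic: (j3)² + 1.48·j3 + 4 = -5 + j4.44 → |·| ≈ 6.6868, ∠ ≈ 138.39°
|H| = 80 / 6.6868 ≈ 11.964
Gain = 20 log₁₀(11.964) ≈ 21.56 dB
∠H = 0.00° − 138.39° = -138.39°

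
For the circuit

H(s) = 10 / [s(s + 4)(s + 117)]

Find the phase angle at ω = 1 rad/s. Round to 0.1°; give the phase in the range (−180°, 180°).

At s = jω = j1:
pole (s+4): 4 + j1 → |·| = √(4²+1²) = √17 ≈ 4.1231, ∠ = arctan(1/4) ≈ 14.04°
pole (s+117): 117 + j1 → |·| = √(117²+1²) = √13690 ≈ 117, ∠ = arctan(1/117) ≈ 0.49°
pole at origin: |s| = 1, ∠ = 90.00° (in denominator)
∠H = 0.00° − 104.53° = -104.53°

-104.5°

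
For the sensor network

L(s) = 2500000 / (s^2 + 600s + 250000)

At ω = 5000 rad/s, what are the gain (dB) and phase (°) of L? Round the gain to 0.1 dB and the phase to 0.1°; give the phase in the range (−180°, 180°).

At s = jω = j5000:
quadratic: (j5000)² + 600·j5000 + 250000 = -24750000 + j3000000 → |·| ≈ 2.4931e+07, ∠ ≈ 173.09°
|L| = 2500000 / 2.4931e+07 ≈ 0.10028
Gain = 20 log₁₀(0.10028) ≈ -19.98 dB
∠L = 0.00° − 173.09° = -173.09°

-20.0 dB, -173.1°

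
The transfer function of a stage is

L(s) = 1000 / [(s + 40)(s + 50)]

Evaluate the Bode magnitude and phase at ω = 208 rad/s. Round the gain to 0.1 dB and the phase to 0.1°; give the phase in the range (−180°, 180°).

-33.1 dB, -155.6°

At s = jω = j208:
pole (s+40): 40 + j208 → |·| = √(40²+208²) = √44864 ≈ 211.81, ∠ = arctan(208/40) ≈ 79.11°
pole (s+50): 50 + j208 → |·| = √(50²+208²) = √45764 ≈ 213.93, ∠ = arctan(208/50) ≈ 76.48°
|L| = 1000 / 45313 ≈ 0.022069
Gain = 20 log₁₀(0.022069) ≈ -33.12 dB
∠L = 0.00° − 155.59° = -155.59°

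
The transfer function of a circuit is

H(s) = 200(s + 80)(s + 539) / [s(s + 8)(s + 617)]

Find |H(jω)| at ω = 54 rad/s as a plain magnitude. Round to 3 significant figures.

5.73

At s = jω = j54:
zero (s+80): 80 + j54 → |·| = √(80²+54²) = √9316 ≈ 96.519, ∠ = arctan(54/80) ≈ 34.02°
zero (s+539): 539 + j54 → |·| = √(539²+54²) = √293437 ≈ 541.7, ∠ = arctan(54/539) ≈ 5.72°
pole (s+8): 8 + j54 → |·| = √(8²+54²) = √2980 ≈ 54.589, ∠ = arctan(54/8) ≈ 81.57°
pole (s+617): 617 + j54 → |·| = √(617²+54²) = √383605 ≈ 619.36, ∠ = arctan(54/617) ≈ 5.00°
pole at origin: |s| = 54, ∠ = 90.00° (in denominator)
|H| = 200 · 52284 / 1.8258e+06 ≈ 5.7272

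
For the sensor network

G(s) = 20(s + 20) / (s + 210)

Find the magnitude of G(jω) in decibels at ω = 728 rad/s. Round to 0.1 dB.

At s = jω = j728:
zero (s+20): 20 + j728 → |·| = √(20²+728²) = √530384 ≈ 728.27, ∠ = arctan(728/20) ≈ 88.43°
pole (s+210): 210 + j728 → |·| = √(210²+728²) = √574084 ≈ 757.68, ∠ = arctan(728/210) ≈ 73.91°
|G| = 20 · 728.27 / 757.68 ≈ 19.224
Gain = 20 log₁₀(19.224) ≈ 25.68 dB

25.7 dB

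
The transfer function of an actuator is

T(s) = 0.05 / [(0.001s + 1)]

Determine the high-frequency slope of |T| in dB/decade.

-20 dB/decade

Each pole contributes −20 dB/decade at high frequency; each zero contributes +20 dB/decade.
Net: 0 zero(s) − 1 pole(s) → -20 dB/decade.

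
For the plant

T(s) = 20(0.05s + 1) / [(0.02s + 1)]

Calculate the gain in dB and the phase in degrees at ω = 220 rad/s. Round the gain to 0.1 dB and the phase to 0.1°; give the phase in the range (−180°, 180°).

At ω = 220 rad/s:
zero (1 + j220·0.05) = 1 + j11 → |·| ≈ 11.045, ∠ ≈ 84.81°
pole (1 + j220·0.02) = 1 + j4.4 → |·| ≈ 4.5122, ∠ ≈ 77.20°
|T| = 20 · 11.045 / (4.5122) ≈ 48.956
Gain = 20 log₁₀(48.956) ≈ 33.80 dB
∠T = (84.81°) − (77.20°) = 7.61°

33.8 dB, 7.6°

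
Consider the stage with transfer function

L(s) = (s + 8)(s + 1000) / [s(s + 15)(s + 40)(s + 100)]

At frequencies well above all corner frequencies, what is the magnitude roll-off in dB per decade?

Each pole contributes −20 dB/decade at high frequency; each zero contributes +20 dB/decade.
Net: 2 zero(s) − 4 pole(s) → -40 dB/decade.

-40 dB/decade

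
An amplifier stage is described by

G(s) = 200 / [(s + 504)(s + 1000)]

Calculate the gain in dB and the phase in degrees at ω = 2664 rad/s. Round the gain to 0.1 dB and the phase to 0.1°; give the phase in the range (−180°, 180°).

At s = jω = j2664:
pole (s+504): 504 + j2664 → |·| = √(504²+2664²) = √7350912 ≈ 2711.3, ∠ = arctan(2664/504) ≈ 79.29°
pole (s+1000): 1000 + j2664 → |·| = √(1000²+2664²) = √8096896 ≈ 2845.5, ∠ = arctan(2664/1000) ≈ 69.43°
|G| = 200 / 7.715e+06 ≈ 2.5924e-05
Gain = 20 log₁₀(2.5924e-05) ≈ -91.73 dB
∠G = 0.00° − 148.72° = -148.72°

-91.7 dB, -148.7°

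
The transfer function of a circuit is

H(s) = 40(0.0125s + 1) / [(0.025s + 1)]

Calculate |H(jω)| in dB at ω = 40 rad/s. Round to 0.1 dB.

At ω = 40 rad/s:
zero (1 + j40·0.0125) = 1 + j0.5 → |·| ≈ 1.118, ∠ ≈ 26.57°
pole (1 + j40·0.025) = 1 + j1 → |·| ≈ 1.4142, ∠ ≈ 45.00°
|H| = 40 · 1.118 / (1.4142) ≈ 31.622
Gain = 20 log₁₀(31.622) ≈ 30.00 dB

30.0 dB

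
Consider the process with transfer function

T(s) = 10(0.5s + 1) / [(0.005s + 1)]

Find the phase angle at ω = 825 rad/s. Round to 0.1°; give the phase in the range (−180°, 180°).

13.5°

At ω = 825 rad/s:
zero (1 + j825·0.5) = 1 + j412.5 → |·| ≈ 412.5, ∠ ≈ 89.86°
pole (1 + j825·0.005) = 1 + j4.125 → |·| ≈ 4.2445, ∠ ≈ 76.37°
∠T = (89.86°) − (76.37°) = 13.49°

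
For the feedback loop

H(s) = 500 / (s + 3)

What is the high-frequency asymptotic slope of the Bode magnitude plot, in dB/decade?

Each pole contributes −20 dB/decade at high frequency; each zero contributes +20 dB/decade.
Net: 0 zero(s) − 1 pole(s) → -20 dB/decade.

-20 dB/decade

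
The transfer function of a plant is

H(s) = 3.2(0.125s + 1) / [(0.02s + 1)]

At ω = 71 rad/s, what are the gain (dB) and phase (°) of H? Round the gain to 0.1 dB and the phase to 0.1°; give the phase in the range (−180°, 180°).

At ω = 71 rad/s:
zero (1 + j71·0.125) = 1 + j8.875 → |·| ≈ 8.9312, ∠ ≈ 83.57°
pole (1 + j71·0.02) = 1 + j1.42 → |·| ≈ 1.7368, ∠ ≈ 54.85°
|H| = 3.2 · 8.9312 / (1.7368) ≈ 16.455
Gain = 20 log₁₀(16.455) ≈ 24.33 dB
∠H = (83.57°) − (54.85°) = 28.72°

24.3 dB, 28.7°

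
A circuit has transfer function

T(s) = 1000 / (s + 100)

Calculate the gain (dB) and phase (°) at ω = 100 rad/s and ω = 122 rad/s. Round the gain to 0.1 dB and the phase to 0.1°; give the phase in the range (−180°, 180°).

ω = 100: 17.0 dB, -45.0°; ω = 122: 16.0 dB, -50.7°

Substitute s = j100:
Numerator: 1000 = 1000 + j0
Denominator: (j100) + 100 = 100 + j100
|N| = √(1000² + 0²) ≈ 1000, ∠N ≈ 0.00°
|D| = √(100² + 100²) ≈ 141.42, ∠D ≈ 45.00°
|T| = 1000 / 141.42 ≈ 7.0711
Gain = 20 log₁₀(7.0711) ≈ 16.99 dB
∠T = 0.00° − 45.00° = -45.00°

Substitute s = j122:
Numerator: 1000 = 1000 + j0
Denominator: (j122) + 100 = 100 + j122
|N| = √(1000² + 0²) ≈ 1000, ∠N ≈ 0.00°
|D| = √(100² + 122²) ≈ 157.75, ∠D ≈ 50.66°
|T| = 1000 / 157.75 ≈ 6.3391
Gain = 20 log₁₀(6.3391) ≈ 16.04 dB
∠T = 0.00° − 50.66° = -50.66°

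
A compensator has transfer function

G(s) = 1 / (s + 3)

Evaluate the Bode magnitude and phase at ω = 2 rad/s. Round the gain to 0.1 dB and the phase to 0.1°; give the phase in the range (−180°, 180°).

-11.1 dB, -33.7°

Substitute s = j2:
Numerator: 1 = 1 + j0
Denominator: (j2) + 3 = 3 + j2
|N| = √(1² + 0²) ≈ 1, ∠N ≈ 0.00°
|D| = √(3² + 2²) ≈ 3.6056, ∠D ≈ 33.69°
|G| = 1 / 3.6056 ≈ 0.27735
Gain = 20 log₁₀(0.27735) ≈ -11.14 dB
∠G = 0.00° − 33.69° = -33.69°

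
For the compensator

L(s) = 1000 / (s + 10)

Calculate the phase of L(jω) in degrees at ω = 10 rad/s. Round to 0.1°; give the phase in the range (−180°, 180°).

-45.0°

Substitute s = j10:
Numerator: 1000 = 1000 + j0
Denominator: (j10) + 10 = 10 + j10
|N| = √(1000² + 0²) ≈ 1000, ∠N ≈ 0.00°
|D| = √(10² + 10²) ≈ 14.142, ∠D ≈ 45.00°
∠L = 0.00° − 45.00° = -45.00°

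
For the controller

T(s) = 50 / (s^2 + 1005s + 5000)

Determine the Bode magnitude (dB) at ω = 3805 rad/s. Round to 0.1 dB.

-109.5 dB

Substitute s = j3805:
Numerator: 50 = 50 + j0
Denominator: (j3805)^2 + 1005(j3805) + 5000 = -14473025 + j3824025
|N| = √(50² + 0²) ≈ 50, ∠N ≈ 0.00°
|D| = √(14473025² + 3824025²) ≈ 1.497e+07, ∠D ≈ 165.20°
|T| = 50 / 1.497e+07 ≈ 3.34e-06
Gain = 20 log₁₀(3.34e-06) ≈ -109.53 dB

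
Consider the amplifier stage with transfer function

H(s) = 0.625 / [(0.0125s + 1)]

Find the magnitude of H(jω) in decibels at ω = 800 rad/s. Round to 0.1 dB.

At ω = 800 rad/s:
pole (1 + j800·0.0125) = 1 + j10 → |·| ≈ 10.05, ∠ ≈ 84.29°
|H| = 0.625 · 1 / (10.05) ≈ 0.062189
Gain = 20 log₁₀(0.062189) ≈ -24.13 dB

-24.1 dB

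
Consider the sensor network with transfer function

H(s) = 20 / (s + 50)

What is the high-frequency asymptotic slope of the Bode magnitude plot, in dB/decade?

-20 dB/decade

Each pole contributes −20 dB/decade at high frequency; each zero contributes +20 dB/decade.
Net: 0 zero(s) − 1 pole(s) → -20 dB/decade.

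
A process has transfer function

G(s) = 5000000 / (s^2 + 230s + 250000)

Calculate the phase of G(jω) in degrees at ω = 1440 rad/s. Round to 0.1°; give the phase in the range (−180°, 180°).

At s = jω = j1440:
quadratic: (j1440)² + 230·j1440 + 250000 = -1823600 + j331200 → |·| ≈ 1.8534e+06, ∠ ≈ 169.71°
∠G = 0.00° − 169.71° = -169.71°

-169.7°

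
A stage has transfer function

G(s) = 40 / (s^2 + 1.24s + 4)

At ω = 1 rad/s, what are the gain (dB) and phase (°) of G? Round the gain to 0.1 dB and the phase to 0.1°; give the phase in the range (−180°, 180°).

21.8 dB, -22.5°

At s = jω = j1:
quadratic: (j1)² + 1.24·j1 + 4 = 3 + j1.24 → |·| ≈ 3.2462, ∠ ≈ 22.46°
|G| = 40 / 3.2462 ≈ 12.322
Gain = 20 log₁₀(12.322) ≈ 21.81 dB
∠G = 0.00° − 22.46° = -22.46°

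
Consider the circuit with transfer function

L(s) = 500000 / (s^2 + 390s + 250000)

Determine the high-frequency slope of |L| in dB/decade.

-40 dB/decade

Each pole contributes −20 dB/decade at high frequency; each zero contributes +20 dB/decade.
Net: 0 zero(s) − 2 pole(s) → -40 dB/decade.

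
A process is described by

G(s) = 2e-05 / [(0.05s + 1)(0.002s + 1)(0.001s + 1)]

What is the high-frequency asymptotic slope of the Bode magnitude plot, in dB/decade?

Each pole contributes −20 dB/decade at high frequency; each zero contributes +20 dB/decade.
Net: 0 zero(s) − 3 pole(s) → -60 dB/decade.

-60 dB/decade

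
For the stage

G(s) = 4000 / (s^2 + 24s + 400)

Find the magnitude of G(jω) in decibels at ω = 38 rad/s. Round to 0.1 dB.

9.2 dB

At s = jω = j38:
quadratic: (j38)² + 24·j38 + 400 = -1044 + j912 → |·| ≈ 1386.2, ∠ ≈ 138.86°
|G| = 4000 / 1386.2 ≈ 2.8856
Gain = 20 log₁₀(2.8856) ≈ 9.20 dB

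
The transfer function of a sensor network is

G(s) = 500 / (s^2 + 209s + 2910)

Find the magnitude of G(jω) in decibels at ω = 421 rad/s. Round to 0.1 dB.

-51.8 dB

Substitute s = j421:
Numerator: 500 = 500 + j0
Denominator: (j421)^2 + 209(j421) + 2910 = -174331 + j87989
|N| = √(500² + 0²) ≈ 500, ∠N ≈ 0.00°
|D| = √(174331² + 87989²) ≈ 1.9528e+05, ∠D ≈ 153.22°
|G| = 500 / 1.9528e+05 ≈ 0.0025604
Gain = 20 log₁₀(0.0025604) ≈ -51.83 dB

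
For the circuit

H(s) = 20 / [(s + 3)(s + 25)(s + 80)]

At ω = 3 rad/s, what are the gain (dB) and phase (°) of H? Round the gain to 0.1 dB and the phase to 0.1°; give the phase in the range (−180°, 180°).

-52.6 dB, -54.0°

At s = jω = j3:
pole (s+3): 3 + j3 → |·| = √(3²+3²) = √18 ≈ 4.2426, ∠ = arctan(3/3) ≈ 45.00°
pole (s+25): 25 + j3 → |·| = √(25²+3²) = √634 ≈ 25.179, ∠ = arctan(3/25) ≈ 6.84°
pole (s+80): 80 + j3 → |·| = √(80²+3²) = √6409 ≈ 80.056, ∠ = arctan(3/80) ≈ 2.15°
|H| = 20 / 8551.9 ≈ 0.0023387
Gain = 20 log₁₀(0.0023387) ≈ -52.62 dB
∠H = 0.00° − 53.99° = -53.99°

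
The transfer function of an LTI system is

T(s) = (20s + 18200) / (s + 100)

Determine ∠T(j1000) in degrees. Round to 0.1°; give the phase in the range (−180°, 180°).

Substitute s = j1000:
Numerator: 20(j1000) + 18200 = 18200 + j20000
Denominator: (j1000) + 100 = 100 + j1000
|N| = √(18200² + 20000²) ≈ 27041, ∠N ≈ 47.70°
|D| = √(100² + 1000²) ≈ 1005, ∠D ≈ 84.29°
∠T = 47.70° − 84.29° = -36.59°

-36.6°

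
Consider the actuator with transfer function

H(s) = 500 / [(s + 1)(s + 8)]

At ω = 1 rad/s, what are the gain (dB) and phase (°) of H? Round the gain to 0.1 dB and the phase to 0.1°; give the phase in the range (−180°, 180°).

32.8 dB, -52.1°

At s = jω = j1:
pole (s+1): 1 + j1 → |·| = √(1²+1²) = √2 ≈ 1.4142, ∠ = arctan(1/1) ≈ 45.00°
pole (s+8): 8 + j1 → |·| = √(8²+1²) = √65 ≈ 8.0623, ∠ = arctan(1/8) ≈ 7.13°
|H| = 500 / 11.402 ≈ 43.852
Gain = 20 log₁₀(43.852) ≈ 32.84 dB
∠H = 0.00° − 52.13° = -52.13°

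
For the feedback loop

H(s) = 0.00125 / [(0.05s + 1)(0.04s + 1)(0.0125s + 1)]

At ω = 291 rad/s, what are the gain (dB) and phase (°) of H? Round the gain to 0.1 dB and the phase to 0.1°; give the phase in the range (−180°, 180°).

At ω = 291 rad/s:
pole (1 + j291·0.05) = 1 + j14.55 → |·| ≈ 14.584, ∠ ≈ 86.07°
pole (1 + j291·0.04) = 1 + j11.64 → |·| ≈ 11.683, ∠ ≈ 85.09°
pole (1 + j291·0.0125) = 1 + j3.6375 → |·| ≈ 3.7725, ∠ ≈ 74.63°
|H| = 0.00125 · 1 / (14.584 · 11.683 · 3.7725) ≈ 1.9447e-06
Gain = 20 log₁₀(1.9447e-06) ≈ -114.22 dB
∠H = (0°) − (86.07° + 85.09° + 74.63°) = -245.79° ≡ 114.21° (principal value)

-114.2 dB, 114.2°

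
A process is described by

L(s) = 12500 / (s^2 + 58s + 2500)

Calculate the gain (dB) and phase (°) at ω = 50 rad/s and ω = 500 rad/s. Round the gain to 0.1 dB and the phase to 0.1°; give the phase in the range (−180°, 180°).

ω = 50: 12.7 dB, -90.0°; ω = 500: -26.0 dB, -173.3°

At s = jω = j50:
quadratic: (j50)² + 58·j50 + 2500 = 0 + j2900 → |·| ≈ 2900, ∠ ≈ 90.00°
|L| = 12500 / 2900 ≈ 4.3103
Gain = 20 log₁₀(4.3103) ≈ 12.69 dB
∠L = 0.00° − 90.00° = -90.00°

At s = jω = j500:
quadratic: (j500)² + 58·j500 + 2500 = -247500 + j29000 → |·| ≈ 2.4919e+05, ∠ ≈ 173.32°
|L| = 12500 / 2.4919e+05 ≈ 0.050163
Gain = 20 log₁₀(0.050163) ≈ -25.99 dB
∠L = 0.00° − 173.32° = -173.32°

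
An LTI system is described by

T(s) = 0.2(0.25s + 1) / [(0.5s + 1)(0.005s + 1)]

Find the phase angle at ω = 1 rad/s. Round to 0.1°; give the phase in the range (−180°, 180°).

At ω = 1 rad/s:
zero (1 + j1·0.25) = 1 + j0.25 → |·| ≈ 1.0308, ∠ ≈ 14.04°
pole (1 + j1·0.5) = 1 + j0.5 → |·| ≈ 1.118, ∠ ≈ 26.57°
pole (1 + j1·0.005) = 1 + j0.005 → |·| ≈ 1, ∠ ≈ 0.29°
∠T = (14.04°) − (26.57° + 0.29°) = -12.82°

-12.8°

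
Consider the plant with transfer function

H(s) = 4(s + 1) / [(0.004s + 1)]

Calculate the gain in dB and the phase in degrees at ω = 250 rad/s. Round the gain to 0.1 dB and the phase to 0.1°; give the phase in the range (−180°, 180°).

At ω = 250 rad/s:
zero (1 + j250·1) = 1 + j250 → |·| ≈ 250, ∠ ≈ 89.77°
pole (1 + j250·0.004) = 1 + j1 → |·| ≈ 1.4142, ∠ ≈ 45.00°
|H| = 4 · 250 / (1.4142) ≈ 707.11
Gain = 20 log₁₀(707.11) ≈ 56.99 dB
∠H = (89.77°) − (45.00°) = 44.77°

57.0 dB, 44.8°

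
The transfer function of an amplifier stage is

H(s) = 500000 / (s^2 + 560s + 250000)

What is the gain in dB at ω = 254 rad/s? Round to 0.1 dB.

6.6 dB

At s = jω = j254:
quadratic: (j254)² + 560·j254 + 250000 = 185484 + j142240 → |·| ≈ 2.3374e+05, ∠ ≈ 37.48°
|H| = 500000 / 2.3374e+05 ≈ 2.1391
Gain = 20 log₁₀(2.1391) ≈ 6.60 dB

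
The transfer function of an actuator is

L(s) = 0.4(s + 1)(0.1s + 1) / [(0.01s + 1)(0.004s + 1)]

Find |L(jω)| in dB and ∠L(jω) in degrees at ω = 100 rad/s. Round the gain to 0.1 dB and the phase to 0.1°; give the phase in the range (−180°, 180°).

48.4 dB, 106.9°

At ω = 100 rad/s:
zero (1 + j100·1) = 1 + j100 → |·| ≈ 100, ∠ ≈ 89.43°
zero (1 + j100·0.1) = 1 + j10 → |·| ≈ 10.05, ∠ ≈ 84.29°
pole (1 + j100·0.01) = 1 + j1 → |·| ≈ 1.4142, ∠ ≈ 45.00°
pole (1 + j100·0.004) = 1 + j0.4 → |·| ≈ 1.077, ∠ ≈ 21.80°
|L| = 0.4 · 100 · 10.05 / (1.4142 · 1.077) ≈ 263.94
Gain = 20 log₁₀(263.94) ≈ 48.43 dB
∠L = (89.43° + 84.29°) − (45.00° + 21.80°) = 106.92°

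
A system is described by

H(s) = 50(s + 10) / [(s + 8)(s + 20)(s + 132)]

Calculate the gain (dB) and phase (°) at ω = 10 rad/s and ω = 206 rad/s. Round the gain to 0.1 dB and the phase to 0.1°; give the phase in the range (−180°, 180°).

At s = jω = j10:
zero (s+10): 10 + j10 → |·| = √(10²+10²) = √200 ≈ 14.142, ∠ = arctan(10/10) ≈ 45.00°
pole (s+8): 8 + j10 → |·| = √(8²+10²) = √164 ≈ 12.806, ∠ = arctan(10/8) ≈ 51.34°
pole (s+20): 20 + j10 → |·| = √(20²+10²) = √500 ≈ 22.361, ∠ = arctan(10/20) ≈ 26.57°
pole (s+132): 132 + j10 → |·| = √(132²+10²) = √17524 ≈ 132.38, ∠ = arctan(10/132) ≈ 4.33°
|H| = 50 · 14.142 / 37908 ≈ 0.018653
Gain = 20 log₁₀(0.018653) ≈ -34.59 dB
∠H = 45.00° − 82.24° = -37.24°

At s = jω = j206:
zero (s+10): 10 + j206 → |·| = √(10²+206²) = √42536 ≈ 206.24, ∠ = arctan(206/10) ≈ 87.22°
pole (s+8): 8 + j206 → |·| = √(8²+206²) = √42500 ≈ 206.16, ∠ = arctan(206/8) ≈ 87.78°
pole (s+20): 20 + j206 → |·| = √(20²+206²) = √42836 ≈ 206.97, ∠ = arctan(206/20) ≈ 84.45°
pole (s+132): 132 + j206 → |·| = √(132²+206²) = √59860 ≈ 244.66, ∠ = arctan(206/132) ≈ 57.35°
|H| = 50 · 206.24 / 1.0439e+07 ≈ 0.00098783
Gain = 20 log₁₀(0.00098783) ≈ -60.11 dB
∠H = 87.22° − 229.58° = -142.36°

ω = 10: -34.6 dB, -37.2°; ω = 206: -60.1 dB, -142.4°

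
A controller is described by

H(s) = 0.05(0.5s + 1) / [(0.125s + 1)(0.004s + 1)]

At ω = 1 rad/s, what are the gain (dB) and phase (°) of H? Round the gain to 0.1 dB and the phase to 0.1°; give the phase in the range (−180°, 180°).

-25.1 dB, 19.2°

At ω = 1 rad/s:
zero (1 + j1·0.5) = 1 + j0.5 → |·| ≈ 1.118, ∠ ≈ 26.57°
pole (1 + j1·0.125) = 1 + j0.125 → |·| ≈ 1.0078, ∠ ≈ 7.13°
pole (1 + j1·0.004) = 1 + j0.004 → |·| ≈ 1, ∠ ≈ 0.23°
|H| = 0.05 · 1.118 / (1.0078 · 1) ≈ 0.055467
Gain = 20 log₁₀(0.055467) ≈ -25.12 dB
∠H = (26.57°) − (7.13° + 0.23°) = 19.21°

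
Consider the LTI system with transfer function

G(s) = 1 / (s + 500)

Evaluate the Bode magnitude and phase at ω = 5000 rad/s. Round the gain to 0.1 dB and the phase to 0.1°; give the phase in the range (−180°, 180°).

Substitute s = j5000:
Numerator: 1 = 1 + j0
Denominator: (j5000) + 500 = 500 + j5000
|N| = √(1² + 0²) ≈ 1, ∠N ≈ 0.00°
|D| = √(500² + 5000²) ≈ 5024.9, ∠D ≈ 84.29°
|G| = 1 / 5024.9 ≈ 0.00019901
Gain = 20 log₁₀(0.00019901) ≈ -74.02 dB
∠G = 0.00° − 84.29° = -84.29°

-74.0 dB, -84.3°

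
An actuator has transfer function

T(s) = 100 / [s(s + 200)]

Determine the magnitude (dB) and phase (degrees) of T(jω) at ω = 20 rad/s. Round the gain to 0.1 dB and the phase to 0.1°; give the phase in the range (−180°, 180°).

-32.1 dB, -95.7°

At s = jω = j20:
pole (s+200): 200 + j20 → |·| = √(200²+20²) = √40400 ≈ 201, ∠ = arctan(20/200) ≈ 5.71°
pole at origin: |s| = 20, ∠ = 90.00° (in denominator)
|T| = 100 / 4020 ≈ 0.024876
Gain = 20 log₁₀(0.024876) ≈ -32.08 dB
∠T = 0.00° − 95.71° = -95.71°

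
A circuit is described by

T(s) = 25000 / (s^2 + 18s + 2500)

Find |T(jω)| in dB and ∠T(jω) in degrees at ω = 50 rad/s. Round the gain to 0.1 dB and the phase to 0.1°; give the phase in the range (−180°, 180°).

28.9 dB, -90.0°

At s = jω = j50:
quadratic: (j50)² + 18·j50 + 2500 = 0 + j900 → |·| ≈ 900, ∠ ≈ 90.00°
|T| = 25000 / 900 ≈ 27.778
Gain = 20 log₁₀(27.778) ≈ 28.87 dB
∠T = 0.00° − 90.00° = -90.00°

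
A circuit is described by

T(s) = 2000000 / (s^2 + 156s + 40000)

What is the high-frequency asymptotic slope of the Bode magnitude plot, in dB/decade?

-40 dB/decade

Each pole contributes −20 dB/decade at high frequency; each zero contributes +20 dB/decade.
Net: 0 zero(s) − 2 pole(s) → -40 dB/decade.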